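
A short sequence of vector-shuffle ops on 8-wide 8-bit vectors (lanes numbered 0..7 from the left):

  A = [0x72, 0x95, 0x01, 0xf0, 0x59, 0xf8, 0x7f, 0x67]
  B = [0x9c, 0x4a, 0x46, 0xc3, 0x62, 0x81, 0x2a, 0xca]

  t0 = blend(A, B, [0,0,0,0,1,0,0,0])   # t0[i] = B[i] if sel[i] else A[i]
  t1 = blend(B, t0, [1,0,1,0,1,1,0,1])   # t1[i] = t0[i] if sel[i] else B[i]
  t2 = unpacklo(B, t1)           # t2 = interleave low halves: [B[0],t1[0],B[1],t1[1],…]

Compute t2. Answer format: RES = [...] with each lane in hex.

→ t0 |72|95|01|f0|62|f8|7f|67|
→ t1 |72|4a|01|c3|62|f8|2a|67|
→ t2 |9c|72|4a|4a|46|01|c3|c3|

RES = [ 0x9c  0x72  0x4a  0x4a  0x46  0x01  0xc3  0xc3 ]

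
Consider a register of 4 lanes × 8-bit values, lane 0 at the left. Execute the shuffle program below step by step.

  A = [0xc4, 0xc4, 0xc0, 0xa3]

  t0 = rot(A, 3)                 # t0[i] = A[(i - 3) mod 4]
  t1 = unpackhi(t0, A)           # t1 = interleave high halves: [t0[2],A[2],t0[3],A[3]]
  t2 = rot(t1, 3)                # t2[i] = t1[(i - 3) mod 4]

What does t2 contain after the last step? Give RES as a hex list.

RES = [ 0xc0  0xc4  0xa3  0xa3 ]

  t0: c4 c0 a3 c4
  t1: a3 c0 c4 a3
  t2: c0 c4 a3 a3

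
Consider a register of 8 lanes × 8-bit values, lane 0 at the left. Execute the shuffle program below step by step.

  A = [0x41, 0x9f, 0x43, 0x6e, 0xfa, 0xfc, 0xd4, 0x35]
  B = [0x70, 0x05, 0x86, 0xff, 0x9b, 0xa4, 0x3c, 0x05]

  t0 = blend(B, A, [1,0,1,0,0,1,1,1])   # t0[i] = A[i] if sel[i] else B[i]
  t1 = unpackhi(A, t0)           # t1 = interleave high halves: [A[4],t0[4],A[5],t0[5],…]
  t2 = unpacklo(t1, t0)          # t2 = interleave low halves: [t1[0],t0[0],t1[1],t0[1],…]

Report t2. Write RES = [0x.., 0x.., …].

RES = [ 0xfa  0x41  0x9b  0x05  0xfc  0x43  0xfc  0xff ]

  t0: 41 05 43 ff 9b fc d4 35
  t1: fa 9b fc fc d4 d4 35 35
  t2: fa 41 9b 05 fc 43 fc ff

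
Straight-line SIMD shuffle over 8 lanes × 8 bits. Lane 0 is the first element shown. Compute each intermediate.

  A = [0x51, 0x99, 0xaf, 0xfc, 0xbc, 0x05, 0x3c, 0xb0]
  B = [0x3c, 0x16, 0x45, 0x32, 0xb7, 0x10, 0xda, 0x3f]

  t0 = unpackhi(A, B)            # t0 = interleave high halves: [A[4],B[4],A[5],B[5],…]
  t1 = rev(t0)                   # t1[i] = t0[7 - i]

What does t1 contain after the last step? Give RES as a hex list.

RES = [ 0x3f  0xb0  0xda  0x3c  0x10  0x05  0xb7  0xbc ]

  t0: bc b7 05 10 3c da b0 3f
  t1: 3f b0 da 3c 10 05 b7 bc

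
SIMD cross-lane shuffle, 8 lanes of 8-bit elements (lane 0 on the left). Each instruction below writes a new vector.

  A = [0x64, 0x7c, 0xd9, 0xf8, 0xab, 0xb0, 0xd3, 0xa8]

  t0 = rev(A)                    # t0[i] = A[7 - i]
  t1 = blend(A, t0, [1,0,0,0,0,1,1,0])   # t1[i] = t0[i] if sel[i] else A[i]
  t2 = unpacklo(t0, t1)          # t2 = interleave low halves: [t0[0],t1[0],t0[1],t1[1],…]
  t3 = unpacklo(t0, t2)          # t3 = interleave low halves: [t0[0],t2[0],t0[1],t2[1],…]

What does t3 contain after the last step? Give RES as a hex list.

RES = [ 0xa8  0xa8  0xd3  0xa8  0xb0  0xd3  0xab  0x7c ]

→ t0 |a8|d3|b0|ab|f8|d9|7c|64|
→ t1 |a8|7c|d9|f8|ab|d9|7c|a8|
→ t2 |a8|a8|d3|7c|b0|d9|ab|f8|
→ t3 |a8|a8|d3|a8|b0|d3|ab|7c|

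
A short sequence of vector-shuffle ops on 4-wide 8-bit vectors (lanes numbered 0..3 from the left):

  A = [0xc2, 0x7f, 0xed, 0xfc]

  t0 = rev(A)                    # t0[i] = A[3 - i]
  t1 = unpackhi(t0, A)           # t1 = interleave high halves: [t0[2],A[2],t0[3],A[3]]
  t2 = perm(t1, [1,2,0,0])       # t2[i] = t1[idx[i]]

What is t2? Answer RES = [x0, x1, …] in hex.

→ t0 |fc|ed|7f|c2|
→ t1 |7f|ed|c2|fc|
→ t2 |ed|c2|7f|7f|

RES = [ 0xed  0xc2  0x7f  0x7f ]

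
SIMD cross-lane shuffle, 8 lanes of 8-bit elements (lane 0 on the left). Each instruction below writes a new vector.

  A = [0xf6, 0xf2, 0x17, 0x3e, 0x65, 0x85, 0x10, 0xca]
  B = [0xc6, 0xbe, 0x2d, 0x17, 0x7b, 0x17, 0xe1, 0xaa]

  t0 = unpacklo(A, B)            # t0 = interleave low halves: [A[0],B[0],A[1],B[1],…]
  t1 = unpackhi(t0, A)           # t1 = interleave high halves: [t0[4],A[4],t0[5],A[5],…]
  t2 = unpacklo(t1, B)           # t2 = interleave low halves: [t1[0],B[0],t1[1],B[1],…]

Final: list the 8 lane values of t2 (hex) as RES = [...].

  t0: f6 c6 f2 be 17 2d 3e 17
  t1: 17 65 2d 85 3e 10 17 ca
  t2: 17 c6 65 be 2d 2d 85 17

RES = [ 0x17  0xc6  0x65  0xbe  0x2d  0x2d  0x85  0x17 ]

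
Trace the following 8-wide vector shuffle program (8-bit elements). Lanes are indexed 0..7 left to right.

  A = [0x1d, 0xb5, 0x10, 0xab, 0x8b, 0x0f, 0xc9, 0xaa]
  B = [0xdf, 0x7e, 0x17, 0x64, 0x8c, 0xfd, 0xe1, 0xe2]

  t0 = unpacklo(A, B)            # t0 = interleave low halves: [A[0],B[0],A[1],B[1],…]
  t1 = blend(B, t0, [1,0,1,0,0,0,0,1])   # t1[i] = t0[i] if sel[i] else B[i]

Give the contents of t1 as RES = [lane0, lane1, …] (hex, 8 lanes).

RES = [0x1d, 0x7e, 0xb5, 0x64, 0x8c, 0xfd, 0xe1, 0x64]

t0 = [0x1d, 0xdf, 0xb5, 0x7e, 0x10, 0x17, 0xab, 0x64]
t1 = [0x1d, 0x7e, 0xb5, 0x64, 0x8c, 0xfd, 0xe1, 0x64]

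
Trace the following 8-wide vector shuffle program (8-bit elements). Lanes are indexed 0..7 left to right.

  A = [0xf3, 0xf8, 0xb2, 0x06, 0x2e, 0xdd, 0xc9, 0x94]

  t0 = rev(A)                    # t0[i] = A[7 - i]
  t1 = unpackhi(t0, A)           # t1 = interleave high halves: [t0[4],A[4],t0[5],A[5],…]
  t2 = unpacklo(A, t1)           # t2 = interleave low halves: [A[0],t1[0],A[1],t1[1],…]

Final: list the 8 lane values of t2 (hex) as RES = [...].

→ t0 |94|c9|dd|2e|06|b2|f8|f3|
→ t1 |06|2e|b2|dd|f8|c9|f3|94|
→ t2 |f3|06|f8|2e|b2|b2|06|dd|

RES = [0xf3, 0x06, 0xf8, 0x2e, 0xb2, 0xb2, 0x06, 0xdd]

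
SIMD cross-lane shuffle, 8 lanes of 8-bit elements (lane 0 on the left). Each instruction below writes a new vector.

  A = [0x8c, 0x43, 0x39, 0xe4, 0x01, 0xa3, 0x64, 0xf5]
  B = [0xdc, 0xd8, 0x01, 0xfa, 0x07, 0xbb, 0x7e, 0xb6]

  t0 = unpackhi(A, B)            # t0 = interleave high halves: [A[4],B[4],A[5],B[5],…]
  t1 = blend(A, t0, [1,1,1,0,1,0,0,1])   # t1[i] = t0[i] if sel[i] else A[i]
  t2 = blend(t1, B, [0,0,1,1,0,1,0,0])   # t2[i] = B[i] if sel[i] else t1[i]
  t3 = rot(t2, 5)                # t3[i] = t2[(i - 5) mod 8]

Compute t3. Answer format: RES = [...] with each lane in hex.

RES = [ 0xfa  0x64  0xbb  0x64  0xb6  0x01  0x07  0x01 ]

t0 = [0x01, 0x07, 0xa3, 0xbb, 0x64, 0x7e, 0xf5, 0xb6]
t1 = [0x01, 0x07, 0xa3, 0xe4, 0x64, 0xa3, 0x64, 0xb6]
t2 = [0x01, 0x07, 0x01, 0xfa, 0x64, 0xbb, 0x64, 0xb6]
t3 = [0xfa, 0x64, 0xbb, 0x64, 0xb6, 0x01, 0x07, 0x01]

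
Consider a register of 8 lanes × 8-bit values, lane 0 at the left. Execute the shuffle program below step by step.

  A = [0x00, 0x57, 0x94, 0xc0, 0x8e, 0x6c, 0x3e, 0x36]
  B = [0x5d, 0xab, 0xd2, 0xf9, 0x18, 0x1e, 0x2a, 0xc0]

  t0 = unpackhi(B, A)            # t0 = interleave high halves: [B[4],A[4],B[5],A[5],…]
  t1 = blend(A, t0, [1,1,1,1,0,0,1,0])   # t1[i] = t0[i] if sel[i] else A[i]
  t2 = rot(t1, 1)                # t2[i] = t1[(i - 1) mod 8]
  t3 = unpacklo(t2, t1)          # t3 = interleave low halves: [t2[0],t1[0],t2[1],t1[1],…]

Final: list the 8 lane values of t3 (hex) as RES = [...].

RES = [0x36, 0x18, 0x18, 0x8e, 0x8e, 0x1e, 0x1e, 0x6c]

  t0: 18 8e 1e 6c 2a 3e c0 36
  t1: 18 8e 1e 6c 8e 6c c0 36
  t2: 36 18 8e 1e 6c 8e 6c c0
  t3: 36 18 18 8e 8e 1e 1e 6c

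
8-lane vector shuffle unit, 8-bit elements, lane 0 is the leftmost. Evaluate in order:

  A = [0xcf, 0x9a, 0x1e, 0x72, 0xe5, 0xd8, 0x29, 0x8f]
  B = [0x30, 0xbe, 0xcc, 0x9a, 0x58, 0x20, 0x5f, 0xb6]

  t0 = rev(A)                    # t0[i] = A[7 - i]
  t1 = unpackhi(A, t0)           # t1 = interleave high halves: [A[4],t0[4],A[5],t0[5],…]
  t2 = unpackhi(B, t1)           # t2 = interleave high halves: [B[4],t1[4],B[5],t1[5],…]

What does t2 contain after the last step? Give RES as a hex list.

RES = [ 0x58  0x29  0x20  0x9a  0x5f  0x8f  0xb6  0xcf ]

→ t0 |8f|29|d8|e5|72|1e|9a|cf|
→ t1 |e5|72|d8|1e|29|9a|8f|cf|
→ t2 |58|29|20|9a|5f|8f|b6|cf|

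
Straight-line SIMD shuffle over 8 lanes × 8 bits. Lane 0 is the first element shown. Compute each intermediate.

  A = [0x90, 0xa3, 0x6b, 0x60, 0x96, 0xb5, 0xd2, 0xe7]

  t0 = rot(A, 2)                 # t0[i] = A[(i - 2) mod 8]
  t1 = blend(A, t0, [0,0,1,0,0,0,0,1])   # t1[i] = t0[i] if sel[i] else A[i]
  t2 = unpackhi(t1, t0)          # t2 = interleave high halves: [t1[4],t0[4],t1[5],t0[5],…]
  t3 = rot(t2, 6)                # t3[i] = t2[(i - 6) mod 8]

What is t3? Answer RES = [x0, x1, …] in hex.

RES = [0xb5, 0x60, 0xd2, 0x96, 0xb5, 0xb5, 0x96, 0x6b]

→ t0 |d2|e7|90|a3|6b|60|96|b5|
→ t1 |90|a3|90|60|96|b5|d2|b5|
→ t2 |96|6b|b5|60|d2|96|b5|b5|
→ t3 |b5|60|d2|96|b5|b5|96|6b|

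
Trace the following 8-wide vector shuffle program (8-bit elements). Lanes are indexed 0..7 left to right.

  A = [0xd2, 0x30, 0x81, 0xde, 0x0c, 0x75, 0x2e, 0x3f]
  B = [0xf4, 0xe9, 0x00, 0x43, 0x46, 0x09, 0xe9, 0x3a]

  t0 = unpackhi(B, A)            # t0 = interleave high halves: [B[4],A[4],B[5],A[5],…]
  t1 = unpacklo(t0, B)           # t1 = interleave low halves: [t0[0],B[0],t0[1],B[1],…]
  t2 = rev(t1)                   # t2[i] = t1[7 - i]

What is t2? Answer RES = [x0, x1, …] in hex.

RES = [ 0x43  0x75  0x00  0x09  0xe9  0x0c  0xf4  0x46 ]

  t0: 46 0c 09 75 e9 2e 3a 3f
  t1: 46 f4 0c e9 09 00 75 43
  t2: 43 75 00 09 e9 0c f4 46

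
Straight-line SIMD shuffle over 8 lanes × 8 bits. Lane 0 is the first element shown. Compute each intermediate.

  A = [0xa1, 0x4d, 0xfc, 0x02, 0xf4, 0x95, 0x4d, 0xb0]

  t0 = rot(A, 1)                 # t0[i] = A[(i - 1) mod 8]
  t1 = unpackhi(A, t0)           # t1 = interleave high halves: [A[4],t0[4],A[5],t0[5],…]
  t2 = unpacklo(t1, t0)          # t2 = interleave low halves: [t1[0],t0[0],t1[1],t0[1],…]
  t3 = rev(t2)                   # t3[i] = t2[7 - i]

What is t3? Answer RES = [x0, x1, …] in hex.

t0 = [0xb0, 0xa1, 0x4d, 0xfc, 0x02, 0xf4, 0x95, 0x4d]
t1 = [0xf4, 0x02, 0x95, 0xf4, 0x4d, 0x95, 0xb0, 0x4d]
t2 = [0xf4, 0xb0, 0x02, 0xa1, 0x95, 0x4d, 0xf4, 0xfc]
t3 = [0xfc, 0xf4, 0x4d, 0x95, 0xa1, 0x02, 0xb0, 0xf4]

RES = [ 0xfc  0xf4  0x4d  0x95  0xa1  0x02  0xb0  0xf4 ]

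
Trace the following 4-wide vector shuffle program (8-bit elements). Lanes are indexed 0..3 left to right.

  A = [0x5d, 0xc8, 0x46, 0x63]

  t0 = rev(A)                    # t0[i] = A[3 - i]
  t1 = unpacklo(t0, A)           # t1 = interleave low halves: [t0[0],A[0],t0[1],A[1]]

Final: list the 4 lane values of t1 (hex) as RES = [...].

RES = [0x63, 0x5d, 0x46, 0xc8]

  t0: 63 46 c8 5d
  t1: 63 5d 46 c8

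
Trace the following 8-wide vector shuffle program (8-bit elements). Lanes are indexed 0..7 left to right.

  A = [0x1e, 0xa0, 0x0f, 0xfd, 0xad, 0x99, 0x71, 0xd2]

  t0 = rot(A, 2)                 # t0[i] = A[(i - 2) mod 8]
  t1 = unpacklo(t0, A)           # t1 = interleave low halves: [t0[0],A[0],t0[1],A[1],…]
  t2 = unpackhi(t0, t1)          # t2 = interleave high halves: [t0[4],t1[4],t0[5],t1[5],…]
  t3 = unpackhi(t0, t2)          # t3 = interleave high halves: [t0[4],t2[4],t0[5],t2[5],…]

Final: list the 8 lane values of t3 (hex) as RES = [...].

→ t0 |71|d2|1e|a0|0f|fd|ad|99|
→ t1 |71|1e|d2|a0|1e|0f|a0|fd|
→ t2 |0f|1e|fd|0f|ad|a0|99|fd|
→ t3 |0f|ad|fd|a0|ad|99|99|fd|

RES = [0x0f, 0xad, 0xfd, 0xa0, 0xad, 0x99, 0x99, 0xfd]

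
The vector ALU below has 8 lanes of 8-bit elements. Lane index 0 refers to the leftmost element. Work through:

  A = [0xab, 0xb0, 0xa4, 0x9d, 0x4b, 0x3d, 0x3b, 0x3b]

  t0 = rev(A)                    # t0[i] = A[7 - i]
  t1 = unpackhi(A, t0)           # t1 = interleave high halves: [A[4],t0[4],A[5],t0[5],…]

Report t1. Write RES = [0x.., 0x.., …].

→ t0 |3b|3b|3d|4b|9d|a4|b0|ab|
→ t1 |4b|9d|3d|a4|3b|b0|3b|ab|

RES = [ 0x4b  0x9d  0x3d  0xa4  0x3b  0xb0  0x3b  0xab ]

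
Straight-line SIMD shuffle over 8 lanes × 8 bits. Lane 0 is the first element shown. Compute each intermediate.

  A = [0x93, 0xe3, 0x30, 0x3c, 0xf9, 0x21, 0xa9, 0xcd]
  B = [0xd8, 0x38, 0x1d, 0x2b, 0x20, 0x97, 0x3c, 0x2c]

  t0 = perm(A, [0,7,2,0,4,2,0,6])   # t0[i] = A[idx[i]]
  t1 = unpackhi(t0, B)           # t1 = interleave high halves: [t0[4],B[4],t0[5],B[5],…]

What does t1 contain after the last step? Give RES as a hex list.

RES = [0xf9, 0x20, 0x30, 0x97, 0x93, 0x3c, 0xa9, 0x2c]

t0 = [0x93, 0xcd, 0x30, 0x93, 0xf9, 0x30, 0x93, 0xa9]
t1 = [0xf9, 0x20, 0x30, 0x97, 0x93, 0x3c, 0xa9, 0x2c]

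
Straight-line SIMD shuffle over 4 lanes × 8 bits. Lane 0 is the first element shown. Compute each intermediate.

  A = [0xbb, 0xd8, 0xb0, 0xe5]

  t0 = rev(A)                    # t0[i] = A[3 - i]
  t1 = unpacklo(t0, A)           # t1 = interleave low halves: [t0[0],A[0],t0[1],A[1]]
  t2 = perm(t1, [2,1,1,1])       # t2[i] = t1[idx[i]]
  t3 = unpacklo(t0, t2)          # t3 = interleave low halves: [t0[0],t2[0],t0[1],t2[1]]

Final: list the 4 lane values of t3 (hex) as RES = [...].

→ t0 |e5|b0|d8|bb|
→ t1 |e5|bb|b0|d8|
→ t2 |b0|bb|bb|bb|
→ t3 |e5|b0|b0|bb|

RES = [ 0xe5  0xb0  0xb0  0xbb ]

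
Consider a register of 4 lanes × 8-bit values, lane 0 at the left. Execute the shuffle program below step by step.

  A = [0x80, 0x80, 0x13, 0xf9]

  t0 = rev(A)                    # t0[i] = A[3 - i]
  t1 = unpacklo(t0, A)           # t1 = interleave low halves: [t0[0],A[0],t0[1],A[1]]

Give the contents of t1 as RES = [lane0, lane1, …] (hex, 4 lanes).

RES = [0xf9, 0x80, 0x13, 0x80]

  t0: f9 13 80 80
  t1: f9 80 13 80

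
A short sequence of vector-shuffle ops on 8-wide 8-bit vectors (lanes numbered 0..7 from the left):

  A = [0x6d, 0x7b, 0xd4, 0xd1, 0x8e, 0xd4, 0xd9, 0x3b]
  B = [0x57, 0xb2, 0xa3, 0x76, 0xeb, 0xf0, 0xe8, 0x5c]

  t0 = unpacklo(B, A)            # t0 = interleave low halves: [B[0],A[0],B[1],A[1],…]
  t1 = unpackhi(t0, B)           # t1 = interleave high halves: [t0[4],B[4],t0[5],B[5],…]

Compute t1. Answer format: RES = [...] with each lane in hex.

  t0: 57 6d b2 7b a3 d4 76 d1
  t1: a3 eb d4 f0 76 e8 d1 5c

RES = [ 0xa3  0xeb  0xd4  0xf0  0x76  0xe8  0xd1  0x5c ]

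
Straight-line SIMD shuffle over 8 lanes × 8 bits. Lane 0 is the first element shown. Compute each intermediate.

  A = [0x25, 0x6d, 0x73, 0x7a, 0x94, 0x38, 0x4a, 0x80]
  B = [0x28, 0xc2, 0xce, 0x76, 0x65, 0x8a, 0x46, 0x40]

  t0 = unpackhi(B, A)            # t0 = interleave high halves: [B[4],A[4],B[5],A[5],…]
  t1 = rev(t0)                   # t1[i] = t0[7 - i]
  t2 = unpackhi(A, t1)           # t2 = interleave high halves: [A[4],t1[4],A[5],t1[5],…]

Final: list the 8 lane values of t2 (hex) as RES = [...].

RES = [ 0x94  0x38  0x38  0x8a  0x4a  0x94  0x80  0x65 ]

t0 = [0x65, 0x94, 0x8a, 0x38, 0x46, 0x4a, 0x40, 0x80]
t1 = [0x80, 0x40, 0x4a, 0x46, 0x38, 0x8a, 0x94, 0x65]
t2 = [0x94, 0x38, 0x38, 0x8a, 0x4a, 0x94, 0x80, 0x65]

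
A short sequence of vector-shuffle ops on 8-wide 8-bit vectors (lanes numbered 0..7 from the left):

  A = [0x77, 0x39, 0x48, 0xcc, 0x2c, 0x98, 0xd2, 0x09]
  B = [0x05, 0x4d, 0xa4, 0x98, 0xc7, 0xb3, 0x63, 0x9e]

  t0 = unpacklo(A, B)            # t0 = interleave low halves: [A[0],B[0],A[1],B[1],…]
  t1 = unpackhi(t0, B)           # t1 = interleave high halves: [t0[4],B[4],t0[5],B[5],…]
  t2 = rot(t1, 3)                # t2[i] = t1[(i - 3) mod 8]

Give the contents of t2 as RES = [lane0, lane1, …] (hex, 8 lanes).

  t0: 77 05 39 4d 48 a4 cc 98
  t1: 48 c7 a4 b3 cc 63 98 9e
  t2: 63 98 9e 48 c7 a4 b3 cc

RES = [ 0x63  0x98  0x9e  0x48  0xc7  0xa4  0xb3  0xcc ]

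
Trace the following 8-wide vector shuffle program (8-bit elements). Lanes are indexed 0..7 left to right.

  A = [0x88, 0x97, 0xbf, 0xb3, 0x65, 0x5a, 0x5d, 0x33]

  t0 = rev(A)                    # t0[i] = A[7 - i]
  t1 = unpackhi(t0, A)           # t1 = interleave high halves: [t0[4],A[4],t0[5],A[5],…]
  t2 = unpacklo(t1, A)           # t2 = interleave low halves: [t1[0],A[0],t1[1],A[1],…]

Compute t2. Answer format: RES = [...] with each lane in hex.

→ t0 |33|5d|5a|65|b3|bf|97|88|
→ t1 |b3|65|bf|5a|97|5d|88|33|
→ t2 |b3|88|65|97|bf|bf|5a|b3|

RES = [0xb3, 0x88, 0x65, 0x97, 0xbf, 0xbf, 0x5a, 0xb3]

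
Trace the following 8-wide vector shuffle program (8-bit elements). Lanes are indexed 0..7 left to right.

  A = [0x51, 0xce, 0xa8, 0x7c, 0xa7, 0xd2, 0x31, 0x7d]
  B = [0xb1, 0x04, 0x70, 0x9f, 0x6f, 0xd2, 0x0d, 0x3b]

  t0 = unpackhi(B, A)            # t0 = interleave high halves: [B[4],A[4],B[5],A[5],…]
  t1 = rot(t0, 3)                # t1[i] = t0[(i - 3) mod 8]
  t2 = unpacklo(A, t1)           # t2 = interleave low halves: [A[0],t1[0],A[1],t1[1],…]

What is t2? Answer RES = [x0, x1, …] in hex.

→ t0 |6f|a7|d2|d2|0d|31|3b|7d|
→ t1 |31|3b|7d|6f|a7|d2|d2|0d|
→ t2 |51|31|ce|3b|a8|7d|7c|6f|

RES = [ 0x51  0x31  0xce  0x3b  0xa8  0x7d  0x7c  0x6f ]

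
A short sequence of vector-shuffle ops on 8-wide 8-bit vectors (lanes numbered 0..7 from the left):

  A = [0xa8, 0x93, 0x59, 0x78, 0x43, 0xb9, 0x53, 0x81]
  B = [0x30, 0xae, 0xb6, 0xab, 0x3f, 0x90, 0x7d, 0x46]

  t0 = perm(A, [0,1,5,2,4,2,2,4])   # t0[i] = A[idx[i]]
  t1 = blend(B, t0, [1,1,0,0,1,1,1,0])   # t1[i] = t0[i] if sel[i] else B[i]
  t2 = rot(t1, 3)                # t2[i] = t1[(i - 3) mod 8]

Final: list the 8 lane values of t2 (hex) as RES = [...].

t0 = [0xa8, 0x93, 0xb9, 0x59, 0x43, 0x59, 0x59, 0x43]
t1 = [0xa8, 0x93, 0xb6, 0xab, 0x43, 0x59, 0x59, 0x46]
t2 = [0x59, 0x59, 0x46, 0xa8, 0x93, 0xb6, 0xab, 0x43]

RES = [0x59, 0x59, 0x46, 0xa8, 0x93, 0xb6, 0xab, 0x43]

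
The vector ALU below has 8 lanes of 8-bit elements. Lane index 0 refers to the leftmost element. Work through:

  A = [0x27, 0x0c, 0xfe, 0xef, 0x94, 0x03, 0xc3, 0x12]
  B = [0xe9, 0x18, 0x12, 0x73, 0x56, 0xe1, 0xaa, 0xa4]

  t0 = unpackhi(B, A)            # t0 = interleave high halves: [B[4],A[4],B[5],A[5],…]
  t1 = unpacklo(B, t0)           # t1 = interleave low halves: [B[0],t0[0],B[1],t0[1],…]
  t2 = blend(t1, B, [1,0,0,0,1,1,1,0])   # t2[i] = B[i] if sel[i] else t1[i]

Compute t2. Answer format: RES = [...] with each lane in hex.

t0 = [0x56, 0x94, 0xe1, 0x03, 0xaa, 0xc3, 0xa4, 0x12]
t1 = [0xe9, 0x56, 0x18, 0x94, 0x12, 0xe1, 0x73, 0x03]
t2 = [0xe9, 0x56, 0x18, 0x94, 0x56, 0xe1, 0xaa, 0x03]

RES = [ 0xe9  0x56  0x18  0x94  0x56  0xe1  0xaa  0x03 ]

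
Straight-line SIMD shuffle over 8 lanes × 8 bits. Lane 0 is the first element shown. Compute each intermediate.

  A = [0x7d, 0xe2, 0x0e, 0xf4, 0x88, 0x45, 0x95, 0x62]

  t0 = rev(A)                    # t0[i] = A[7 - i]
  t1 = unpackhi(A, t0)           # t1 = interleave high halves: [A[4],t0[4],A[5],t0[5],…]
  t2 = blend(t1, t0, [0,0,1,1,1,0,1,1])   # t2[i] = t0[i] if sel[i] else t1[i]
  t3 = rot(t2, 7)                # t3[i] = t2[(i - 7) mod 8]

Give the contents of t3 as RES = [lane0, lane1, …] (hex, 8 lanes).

RES = [0xf4, 0x45, 0x88, 0xf4, 0xe2, 0xe2, 0x7d, 0x88]

  t0: 62 95 45 88 f4 0e e2 7d
  t1: 88 f4 45 0e 95 e2 62 7d
  t2: 88 f4 45 88 f4 e2 e2 7d
  t3: f4 45 88 f4 e2 e2 7d 88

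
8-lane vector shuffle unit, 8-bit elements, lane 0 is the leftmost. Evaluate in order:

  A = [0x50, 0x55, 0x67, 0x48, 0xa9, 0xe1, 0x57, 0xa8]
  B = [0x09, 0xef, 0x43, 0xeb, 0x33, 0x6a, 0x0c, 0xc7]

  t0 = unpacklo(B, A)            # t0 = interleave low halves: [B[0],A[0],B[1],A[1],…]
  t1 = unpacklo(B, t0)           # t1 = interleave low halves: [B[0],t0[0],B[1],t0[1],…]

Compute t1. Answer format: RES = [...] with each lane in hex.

RES = [0x09, 0x09, 0xef, 0x50, 0x43, 0xef, 0xeb, 0x55]

→ t0 |09|50|ef|55|43|67|eb|48|
→ t1 |09|09|ef|50|43|ef|eb|55|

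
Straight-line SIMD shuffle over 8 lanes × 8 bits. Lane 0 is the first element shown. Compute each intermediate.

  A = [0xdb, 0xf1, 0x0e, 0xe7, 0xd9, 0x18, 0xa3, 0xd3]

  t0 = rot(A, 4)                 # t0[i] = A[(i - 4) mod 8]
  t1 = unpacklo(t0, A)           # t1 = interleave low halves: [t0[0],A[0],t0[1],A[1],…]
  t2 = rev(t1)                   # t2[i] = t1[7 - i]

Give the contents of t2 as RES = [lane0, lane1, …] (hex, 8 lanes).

RES = [0xe7, 0xd3, 0x0e, 0xa3, 0xf1, 0x18, 0xdb, 0xd9]

  t0: d9 18 a3 d3 db f1 0e e7
  t1: d9 db 18 f1 a3 0e d3 e7
  t2: e7 d3 0e a3 f1 18 db d9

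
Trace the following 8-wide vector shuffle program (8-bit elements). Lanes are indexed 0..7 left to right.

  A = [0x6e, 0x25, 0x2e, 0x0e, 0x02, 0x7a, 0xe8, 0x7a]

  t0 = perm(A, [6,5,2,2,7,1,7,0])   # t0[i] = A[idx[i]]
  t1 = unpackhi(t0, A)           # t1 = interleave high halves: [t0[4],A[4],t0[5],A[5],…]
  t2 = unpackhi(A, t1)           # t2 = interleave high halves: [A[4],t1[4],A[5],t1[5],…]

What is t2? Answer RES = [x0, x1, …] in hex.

RES = [ 0x02  0x7a  0x7a  0xe8  0xe8  0x6e  0x7a  0x7a ]

  t0: e8 7a 2e 2e 7a 25 7a 6e
  t1: 7a 02 25 7a 7a e8 6e 7a
  t2: 02 7a 7a e8 e8 6e 7a 7a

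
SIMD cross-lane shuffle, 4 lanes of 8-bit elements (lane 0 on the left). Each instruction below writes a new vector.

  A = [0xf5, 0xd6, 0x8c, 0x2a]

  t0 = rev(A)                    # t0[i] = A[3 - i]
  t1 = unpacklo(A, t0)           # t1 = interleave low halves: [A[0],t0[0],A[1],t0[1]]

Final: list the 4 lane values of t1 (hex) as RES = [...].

RES = [0xf5, 0x2a, 0xd6, 0x8c]

t0 = [0x2a, 0x8c, 0xd6, 0xf5]
t1 = [0xf5, 0x2a, 0xd6, 0x8c]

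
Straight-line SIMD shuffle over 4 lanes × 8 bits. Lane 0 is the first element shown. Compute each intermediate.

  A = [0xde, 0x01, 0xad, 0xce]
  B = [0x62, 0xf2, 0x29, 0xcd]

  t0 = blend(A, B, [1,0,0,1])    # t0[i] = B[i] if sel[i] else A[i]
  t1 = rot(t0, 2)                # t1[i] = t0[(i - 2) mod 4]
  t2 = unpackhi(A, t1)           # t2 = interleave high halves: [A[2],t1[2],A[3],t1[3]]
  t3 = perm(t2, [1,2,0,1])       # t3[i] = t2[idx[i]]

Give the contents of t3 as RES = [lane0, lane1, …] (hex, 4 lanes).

→ t0 |62|01|ad|cd|
→ t1 |ad|cd|62|01|
→ t2 |ad|62|ce|01|
→ t3 |62|ce|ad|62|

RES = [ 0x62  0xce  0xad  0x62 ]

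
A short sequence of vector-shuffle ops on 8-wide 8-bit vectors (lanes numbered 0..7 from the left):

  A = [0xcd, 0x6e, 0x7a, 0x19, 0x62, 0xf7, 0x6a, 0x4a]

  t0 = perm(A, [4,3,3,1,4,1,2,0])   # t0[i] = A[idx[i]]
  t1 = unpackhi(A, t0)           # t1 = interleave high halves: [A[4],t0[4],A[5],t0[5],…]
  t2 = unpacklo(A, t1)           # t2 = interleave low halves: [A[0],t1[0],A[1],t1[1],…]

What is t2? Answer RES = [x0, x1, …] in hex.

RES = [0xcd, 0x62, 0x6e, 0x62, 0x7a, 0xf7, 0x19, 0x6e]

t0 = [0x62, 0x19, 0x19, 0x6e, 0x62, 0x6e, 0x7a, 0xcd]
t1 = [0x62, 0x62, 0xf7, 0x6e, 0x6a, 0x7a, 0x4a, 0xcd]
t2 = [0xcd, 0x62, 0x6e, 0x62, 0x7a, 0xf7, 0x19, 0x6e]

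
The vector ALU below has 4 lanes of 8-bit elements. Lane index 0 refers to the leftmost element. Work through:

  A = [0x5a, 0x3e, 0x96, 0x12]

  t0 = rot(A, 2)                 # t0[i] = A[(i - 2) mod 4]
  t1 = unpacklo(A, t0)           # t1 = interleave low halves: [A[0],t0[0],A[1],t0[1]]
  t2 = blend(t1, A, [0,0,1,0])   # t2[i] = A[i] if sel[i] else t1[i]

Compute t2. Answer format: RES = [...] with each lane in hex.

→ t0 |96|12|5a|3e|
→ t1 |5a|96|3e|12|
→ t2 |5a|96|96|12|

RES = [0x5a, 0x96, 0x96, 0x12]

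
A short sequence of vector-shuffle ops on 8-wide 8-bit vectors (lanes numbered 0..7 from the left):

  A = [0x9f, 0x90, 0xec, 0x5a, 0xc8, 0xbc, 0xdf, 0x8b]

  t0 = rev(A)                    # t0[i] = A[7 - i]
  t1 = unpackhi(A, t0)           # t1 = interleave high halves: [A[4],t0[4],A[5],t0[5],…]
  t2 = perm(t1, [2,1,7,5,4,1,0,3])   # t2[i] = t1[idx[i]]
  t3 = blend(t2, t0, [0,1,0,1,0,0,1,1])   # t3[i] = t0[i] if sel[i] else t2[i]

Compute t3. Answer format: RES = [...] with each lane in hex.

→ t0 |8b|df|bc|c8|5a|ec|90|9f|
→ t1 |c8|5a|bc|ec|df|90|8b|9f|
→ t2 |bc|5a|9f|90|df|5a|c8|ec|
→ t3 |bc|df|9f|c8|df|5a|90|9f|

RES = [0xbc, 0xdf, 0x9f, 0xc8, 0xdf, 0x5a, 0x90, 0x9f]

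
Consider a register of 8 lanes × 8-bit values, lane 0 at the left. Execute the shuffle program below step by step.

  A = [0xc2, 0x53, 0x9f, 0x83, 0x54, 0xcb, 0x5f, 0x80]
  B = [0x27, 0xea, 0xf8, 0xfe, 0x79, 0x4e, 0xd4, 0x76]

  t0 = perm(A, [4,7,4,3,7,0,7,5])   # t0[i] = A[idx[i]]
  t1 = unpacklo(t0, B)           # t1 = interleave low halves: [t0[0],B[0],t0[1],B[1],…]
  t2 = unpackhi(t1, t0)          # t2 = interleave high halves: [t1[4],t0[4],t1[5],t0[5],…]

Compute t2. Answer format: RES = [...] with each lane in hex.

RES = [0x54, 0x80, 0xf8, 0xc2, 0x83, 0x80, 0xfe, 0xcb]

→ t0 |54|80|54|83|80|c2|80|cb|
→ t1 |54|27|80|ea|54|f8|83|fe|
→ t2 |54|80|f8|c2|83|80|fe|cb|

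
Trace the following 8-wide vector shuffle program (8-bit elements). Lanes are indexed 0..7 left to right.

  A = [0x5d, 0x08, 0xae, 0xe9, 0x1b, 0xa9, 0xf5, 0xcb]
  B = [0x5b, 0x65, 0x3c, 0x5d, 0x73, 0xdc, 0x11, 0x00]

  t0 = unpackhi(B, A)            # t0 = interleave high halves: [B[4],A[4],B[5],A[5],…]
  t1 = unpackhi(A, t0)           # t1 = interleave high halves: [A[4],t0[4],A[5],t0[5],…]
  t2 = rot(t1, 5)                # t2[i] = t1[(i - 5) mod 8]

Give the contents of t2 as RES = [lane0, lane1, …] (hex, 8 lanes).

RES = [ 0xf5  0xf5  0x00  0xcb  0xcb  0x1b  0x11  0xa9 ]

→ t0 |73|1b|dc|a9|11|f5|00|cb|
→ t1 |1b|11|a9|f5|f5|00|cb|cb|
→ t2 |f5|f5|00|cb|cb|1b|11|a9|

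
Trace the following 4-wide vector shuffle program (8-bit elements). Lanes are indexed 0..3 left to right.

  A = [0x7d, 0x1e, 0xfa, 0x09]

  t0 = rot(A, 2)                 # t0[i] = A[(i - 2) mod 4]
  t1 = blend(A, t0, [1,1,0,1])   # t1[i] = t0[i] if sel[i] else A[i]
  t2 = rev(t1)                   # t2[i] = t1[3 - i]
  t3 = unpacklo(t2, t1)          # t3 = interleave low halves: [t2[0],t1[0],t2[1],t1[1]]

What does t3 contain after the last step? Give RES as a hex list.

RES = [0x1e, 0xfa, 0xfa, 0x09]

t0 = [0xfa, 0x09, 0x7d, 0x1e]
t1 = [0xfa, 0x09, 0xfa, 0x1e]
t2 = [0x1e, 0xfa, 0x09, 0xfa]
t3 = [0x1e, 0xfa, 0xfa, 0x09]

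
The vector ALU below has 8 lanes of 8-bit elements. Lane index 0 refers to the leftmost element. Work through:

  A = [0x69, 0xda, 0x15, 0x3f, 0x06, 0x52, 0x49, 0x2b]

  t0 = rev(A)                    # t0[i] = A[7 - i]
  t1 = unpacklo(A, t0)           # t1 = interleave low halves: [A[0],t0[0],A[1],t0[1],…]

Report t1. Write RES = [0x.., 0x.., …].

RES = [0x69, 0x2b, 0xda, 0x49, 0x15, 0x52, 0x3f, 0x06]

→ t0 |2b|49|52|06|3f|15|da|69|
→ t1 |69|2b|da|49|15|52|3f|06|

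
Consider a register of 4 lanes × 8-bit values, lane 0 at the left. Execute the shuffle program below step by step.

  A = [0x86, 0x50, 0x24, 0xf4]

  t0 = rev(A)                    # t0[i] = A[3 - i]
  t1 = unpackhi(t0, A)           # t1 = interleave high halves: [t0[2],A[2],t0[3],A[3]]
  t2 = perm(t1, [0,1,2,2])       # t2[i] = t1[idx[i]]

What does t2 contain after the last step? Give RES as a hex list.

RES = [0x50, 0x24, 0x86, 0x86]

  t0: f4 24 50 86
  t1: 50 24 86 f4
  t2: 50 24 86 86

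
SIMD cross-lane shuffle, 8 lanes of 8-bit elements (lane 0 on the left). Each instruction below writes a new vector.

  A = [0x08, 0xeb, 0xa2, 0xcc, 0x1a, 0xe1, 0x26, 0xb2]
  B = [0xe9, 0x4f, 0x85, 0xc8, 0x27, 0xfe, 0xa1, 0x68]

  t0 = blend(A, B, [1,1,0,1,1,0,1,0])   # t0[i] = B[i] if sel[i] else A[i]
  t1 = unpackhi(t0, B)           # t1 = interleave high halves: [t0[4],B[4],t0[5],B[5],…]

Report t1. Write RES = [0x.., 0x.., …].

RES = [ 0x27  0x27  0xe1  0xfe  0xa1  0xa1  0xb2  0x68 ]

  t0: e9 4f a2 c8 27 e1 a1 b2
  t1: 27 27 e1 fe a1 a1 b2 68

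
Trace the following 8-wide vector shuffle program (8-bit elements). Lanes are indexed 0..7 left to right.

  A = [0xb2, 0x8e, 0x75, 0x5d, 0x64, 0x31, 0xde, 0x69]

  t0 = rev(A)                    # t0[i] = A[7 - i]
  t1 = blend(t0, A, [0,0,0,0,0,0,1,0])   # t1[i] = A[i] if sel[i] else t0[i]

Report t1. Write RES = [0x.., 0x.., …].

RES = [ 0x69  0xde  0x31  0x64  0x5d  0x75  0xde  0xb2 ]

  t0: 69 de 31 64 5d 75 8e b2
  t1: 69 de 31 64 5d 75 de b2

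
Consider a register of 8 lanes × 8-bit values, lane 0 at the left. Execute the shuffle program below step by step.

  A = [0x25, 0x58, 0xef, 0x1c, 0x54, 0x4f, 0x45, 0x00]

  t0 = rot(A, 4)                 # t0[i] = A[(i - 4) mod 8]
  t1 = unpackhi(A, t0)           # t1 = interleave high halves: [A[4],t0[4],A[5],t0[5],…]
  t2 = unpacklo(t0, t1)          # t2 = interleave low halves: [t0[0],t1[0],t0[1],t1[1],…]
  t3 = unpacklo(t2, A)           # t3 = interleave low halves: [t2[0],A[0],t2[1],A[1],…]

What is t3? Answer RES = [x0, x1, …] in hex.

  t0: 54 4f 45 00 25 58 ef 1c
  t1: 54 25 4f 58 45 ef 00 1c
  t2: 54 54 4f 25 45 4f 00 58
  t3: 54 25 54 58 4f ef 25 1c

RES = [0x54, 0x25, 0x54, 0x58, 0x4f, 0xef, 0x25, 0x1c]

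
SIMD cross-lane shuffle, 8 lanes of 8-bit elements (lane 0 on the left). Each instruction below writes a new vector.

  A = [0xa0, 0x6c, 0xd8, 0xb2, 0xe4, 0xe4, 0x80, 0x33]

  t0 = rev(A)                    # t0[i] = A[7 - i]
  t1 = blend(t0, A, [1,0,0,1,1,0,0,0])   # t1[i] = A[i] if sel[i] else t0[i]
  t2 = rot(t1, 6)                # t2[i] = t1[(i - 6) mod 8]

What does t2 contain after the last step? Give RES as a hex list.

→ t0 |33|80|e4|e4|b2|d8|6c|a0|
→ t1 |a0|80|e4|b2|e4|d8|6c|a0|
→ t2 |e4|b2|e4|d8|6c|a0|a0|80|

RES = [ 0xe4  0xb2  0xe4  0xd8  0x6c  0xa0  0xa0  0x80 ]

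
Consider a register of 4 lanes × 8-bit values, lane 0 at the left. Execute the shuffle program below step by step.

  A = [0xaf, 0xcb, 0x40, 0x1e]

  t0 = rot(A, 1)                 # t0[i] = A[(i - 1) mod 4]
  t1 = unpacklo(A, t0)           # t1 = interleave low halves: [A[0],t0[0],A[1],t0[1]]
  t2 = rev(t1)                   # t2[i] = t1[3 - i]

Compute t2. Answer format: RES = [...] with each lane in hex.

  t0: 1e af cb 40
  t1: af 1e cb af
  t2: af cb 1e af

RES = [ 0xaf  0xcb  0x1e  0xaf ]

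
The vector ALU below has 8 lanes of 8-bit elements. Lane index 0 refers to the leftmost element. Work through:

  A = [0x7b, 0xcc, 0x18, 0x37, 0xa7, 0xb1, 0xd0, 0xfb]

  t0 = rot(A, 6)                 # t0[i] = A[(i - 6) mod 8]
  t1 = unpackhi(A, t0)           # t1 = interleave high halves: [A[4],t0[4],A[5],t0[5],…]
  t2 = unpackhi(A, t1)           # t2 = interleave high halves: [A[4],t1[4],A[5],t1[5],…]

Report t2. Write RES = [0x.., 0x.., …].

RES = [0xa7, 0xd0, 0xb1, 0x7b, 0xd0, 0xfb, 0xfb, 0xcc]

→ t0 |18|37|a7|b1|d0|fb|7b|cc|
→ t1 |a7|d0|b1|fb|d0|7b|fb|cc|
→ t2 |a7|d0|b1|7b|d0|fb|fb|cc|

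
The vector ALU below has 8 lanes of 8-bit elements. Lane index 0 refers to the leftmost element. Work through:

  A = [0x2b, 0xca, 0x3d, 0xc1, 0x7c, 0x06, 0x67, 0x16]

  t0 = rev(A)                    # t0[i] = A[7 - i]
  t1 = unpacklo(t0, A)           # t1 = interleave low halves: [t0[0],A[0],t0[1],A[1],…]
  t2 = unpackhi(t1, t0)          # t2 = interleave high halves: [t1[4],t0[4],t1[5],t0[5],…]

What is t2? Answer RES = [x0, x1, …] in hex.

→ t0 |16|67|06|7c|c1|3d|ca|2b|
→ t1 |16|2b|67|ca|06|3d|7c|c1|
→ t2 |06|c1|3d|3d|7c|ca|c1|2b|

RES = [ 0x06  0xc1  0x3d  0x3d  0x7c  0xca  0xc1  0x2b ]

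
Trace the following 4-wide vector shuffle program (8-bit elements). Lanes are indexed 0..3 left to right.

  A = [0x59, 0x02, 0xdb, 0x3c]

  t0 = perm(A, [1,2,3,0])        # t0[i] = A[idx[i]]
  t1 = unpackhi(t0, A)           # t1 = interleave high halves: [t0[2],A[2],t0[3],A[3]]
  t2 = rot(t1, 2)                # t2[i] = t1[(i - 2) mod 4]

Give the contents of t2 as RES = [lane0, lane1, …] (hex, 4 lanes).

RES = [ 0x59  0x3c  0x3c  0xdb ]

→ t0 |02|db|3c|59|
→ t1 |3c|db|59|3c|
→ t2 |59|3c|3c|db|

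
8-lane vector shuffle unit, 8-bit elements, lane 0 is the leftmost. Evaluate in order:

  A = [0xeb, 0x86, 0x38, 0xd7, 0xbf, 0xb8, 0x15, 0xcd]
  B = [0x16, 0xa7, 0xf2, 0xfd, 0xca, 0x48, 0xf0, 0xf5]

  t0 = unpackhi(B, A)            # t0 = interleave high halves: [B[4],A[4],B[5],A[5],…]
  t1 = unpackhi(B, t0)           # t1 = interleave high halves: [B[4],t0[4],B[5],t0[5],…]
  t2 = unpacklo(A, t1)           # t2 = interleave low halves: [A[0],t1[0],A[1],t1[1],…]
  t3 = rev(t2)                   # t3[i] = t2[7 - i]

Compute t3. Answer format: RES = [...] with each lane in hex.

RES = [0x15, 0xd7, 0x48, 0x38, 0xf0, 0x86, 0xca, 0xeb]

t0 = [0xca, 0xbf, 0x48, 0xb8, 0xf0, 0x15, 0xf5, 0xcd]
t1 = [0xca, 0xf0, 0x48, 0x15, 0xf0, 0xf5, 0xf5, 0xcd]
t2 = [0xeb, 0xca, 0x86, 0xf0, 0x38, 0x48, 0xd7, 0x15]
t3 = [0x15, 0xd7, 0x48, 0x38, 0xf0, 0x86, 0xca, 0xeb]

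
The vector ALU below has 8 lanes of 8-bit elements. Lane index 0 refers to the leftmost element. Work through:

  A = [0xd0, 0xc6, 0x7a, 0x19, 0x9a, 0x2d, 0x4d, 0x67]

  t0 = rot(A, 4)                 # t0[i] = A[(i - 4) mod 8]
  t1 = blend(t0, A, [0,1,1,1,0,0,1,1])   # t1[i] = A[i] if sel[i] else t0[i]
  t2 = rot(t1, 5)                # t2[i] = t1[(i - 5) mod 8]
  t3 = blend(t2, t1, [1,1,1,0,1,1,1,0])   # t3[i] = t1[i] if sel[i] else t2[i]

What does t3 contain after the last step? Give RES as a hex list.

t0 = [0x9a, 0x2d, 0x4d, 0x67, 0xd0, 0xc6, 0x7a, 0x19]
t1 = [0x9a, 0xc6, 0x7a, 0x19, 0xd0, 0xc6, 0x4d, 0x67]
t2 = [0x19, 0xd0, 0xc6, 0x4d, 0x67, 0x9a, 0xc6, 0x7a]
t3 = [0x9a, 0xc6, 0x7a, 0x4d, 0xd0, 0xc6, 0x4d, 0x7a]

RES = [0x9a, 0xc6, 0x7a, 0x4d, 0xd0, 0xc6, 0x4d, 0x7a]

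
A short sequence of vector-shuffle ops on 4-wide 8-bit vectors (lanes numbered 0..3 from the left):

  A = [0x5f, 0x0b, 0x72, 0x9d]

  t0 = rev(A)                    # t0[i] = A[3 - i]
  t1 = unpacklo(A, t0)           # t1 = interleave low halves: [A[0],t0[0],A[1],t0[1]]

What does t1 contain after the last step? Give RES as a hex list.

RES = [ 0x5f  0x9d  0x0b  0x72 ]

→ t0 |9d|72|0b|5f|
→ t1 |5f|9d|0b|72|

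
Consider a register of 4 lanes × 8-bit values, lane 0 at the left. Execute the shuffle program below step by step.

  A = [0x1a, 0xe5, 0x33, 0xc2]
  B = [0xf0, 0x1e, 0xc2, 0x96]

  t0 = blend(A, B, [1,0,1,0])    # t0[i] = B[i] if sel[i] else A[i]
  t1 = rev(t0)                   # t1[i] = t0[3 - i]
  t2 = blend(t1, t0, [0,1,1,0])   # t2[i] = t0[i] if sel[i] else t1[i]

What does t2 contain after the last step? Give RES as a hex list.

  t0: f0 e5 c2 c2
  t1: c2 c2 e5 f0
  t2: c2 e5 c2 f0

RES = [0xc2, 0xe5, 0xc2, 0xf0]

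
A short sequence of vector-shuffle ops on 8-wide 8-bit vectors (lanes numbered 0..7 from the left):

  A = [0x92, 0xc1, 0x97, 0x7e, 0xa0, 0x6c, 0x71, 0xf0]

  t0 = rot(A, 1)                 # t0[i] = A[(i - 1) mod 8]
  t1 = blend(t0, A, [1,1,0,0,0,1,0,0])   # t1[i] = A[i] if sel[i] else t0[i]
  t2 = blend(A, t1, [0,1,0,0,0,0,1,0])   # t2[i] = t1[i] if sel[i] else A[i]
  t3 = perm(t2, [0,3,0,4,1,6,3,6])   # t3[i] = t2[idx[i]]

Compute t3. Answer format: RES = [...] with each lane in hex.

→ t0 |f0|92|c1|97|7e|a0|6c|71|
→ t1 |92|c1|c1|97|7e|6c|6c|71|
→ t2 |92|c1|97|7e|a0|6c|6c|f0|
→ t3 |92|7e|92|a0|c1|6c|7e|6c|

RES = [0x92, 0x7e, 0x92, 0xa0, 0xc1, 0x6c, 0x7e, 0x6c]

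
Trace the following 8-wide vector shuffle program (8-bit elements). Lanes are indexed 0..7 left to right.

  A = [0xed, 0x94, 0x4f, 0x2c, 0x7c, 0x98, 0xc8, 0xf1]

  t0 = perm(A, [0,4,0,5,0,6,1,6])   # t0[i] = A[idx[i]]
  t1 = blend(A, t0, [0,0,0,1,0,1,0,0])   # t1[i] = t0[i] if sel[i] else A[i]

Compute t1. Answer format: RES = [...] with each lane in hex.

RES = [ 0xed  0x94  0x4f  0x98  0x7c  0xc8  0xc8  0xf1 ]

t0 = [0xed, 0x7c, 0xed, 0x98, 0xed, 0xc8, 0x94, 0xc8]
t1 = [0xed, 0x94, 0x4f, 0x98, 0x7c, 0xc8, 0xc8, 0xf1]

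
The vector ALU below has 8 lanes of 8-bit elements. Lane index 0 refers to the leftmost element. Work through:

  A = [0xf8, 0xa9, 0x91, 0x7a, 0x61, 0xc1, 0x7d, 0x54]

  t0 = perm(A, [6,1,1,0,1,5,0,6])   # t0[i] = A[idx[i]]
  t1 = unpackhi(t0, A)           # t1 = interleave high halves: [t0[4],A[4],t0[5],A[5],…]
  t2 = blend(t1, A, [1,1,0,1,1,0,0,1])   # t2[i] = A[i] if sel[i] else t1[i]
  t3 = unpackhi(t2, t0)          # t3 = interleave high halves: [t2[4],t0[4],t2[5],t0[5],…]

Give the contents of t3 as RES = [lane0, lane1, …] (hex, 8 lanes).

RES = [0x61, 0xa9, 0x7d, 0xc1, 0x7d, 0xf8, 0x54, 0x7d]

  t0: 7d a9 a9 f8 a9 c1 f8 7d
  t1: a9 61 c1 c1 f8 7d 7d 54
  t2: f8 a9 c1 7a 61 7d 7d 54
  t3: 61 a9 7d c1 7d f8 54 7d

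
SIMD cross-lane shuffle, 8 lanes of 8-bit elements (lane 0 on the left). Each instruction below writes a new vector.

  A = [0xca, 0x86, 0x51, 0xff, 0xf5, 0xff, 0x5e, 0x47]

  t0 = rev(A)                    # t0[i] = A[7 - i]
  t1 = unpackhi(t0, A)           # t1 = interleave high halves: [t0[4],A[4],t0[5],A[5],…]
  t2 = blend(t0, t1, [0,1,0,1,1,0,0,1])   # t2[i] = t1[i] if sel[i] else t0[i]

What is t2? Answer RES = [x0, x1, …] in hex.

RES = [0x47, 0xf5, 0xff, 0xff, 0x86, 0x51, 0x86, 0x47]

t0 = [0x47, 0x5e, 0xff, 0xf5, 0xff, 0x51, 0x86, 0xca]
t1 = [0xff, 0xf5, 0x51, 0xff, 0x86, 0x5e, 0xca, 0x47]
t2 = [0x47, 0xf5, 0xff, 0xff, 0x86, 0x51, 0x86, 0x47]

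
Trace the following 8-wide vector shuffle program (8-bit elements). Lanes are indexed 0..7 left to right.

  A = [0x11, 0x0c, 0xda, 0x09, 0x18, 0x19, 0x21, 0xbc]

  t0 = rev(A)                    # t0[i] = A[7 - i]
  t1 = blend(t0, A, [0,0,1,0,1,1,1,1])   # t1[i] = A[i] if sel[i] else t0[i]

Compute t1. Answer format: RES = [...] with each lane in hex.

RES = [0xbc, 0x21, 0xda, 0x18, 0x18, 0x19, 0x21, 0xbc]

t0 = [0xbc, 0x21, 0x19, 0x18, 0x09, 0xda, 0x0c, 0x11]
t1 = [0xbc, 0x21, 0xda, 0x18, 0x18, 0x19, 0x21, 0xbc]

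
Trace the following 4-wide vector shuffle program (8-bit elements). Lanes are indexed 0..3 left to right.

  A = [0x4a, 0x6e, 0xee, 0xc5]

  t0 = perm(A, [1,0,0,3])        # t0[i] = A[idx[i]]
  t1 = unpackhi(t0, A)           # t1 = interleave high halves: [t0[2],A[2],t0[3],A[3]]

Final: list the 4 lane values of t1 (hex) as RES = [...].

→ t0 |6e|4a|4a|c5|
→ t1 |4a|ee|c5|c5|

RES = [ 0x4a  0xee  0xc5  0xc5 ]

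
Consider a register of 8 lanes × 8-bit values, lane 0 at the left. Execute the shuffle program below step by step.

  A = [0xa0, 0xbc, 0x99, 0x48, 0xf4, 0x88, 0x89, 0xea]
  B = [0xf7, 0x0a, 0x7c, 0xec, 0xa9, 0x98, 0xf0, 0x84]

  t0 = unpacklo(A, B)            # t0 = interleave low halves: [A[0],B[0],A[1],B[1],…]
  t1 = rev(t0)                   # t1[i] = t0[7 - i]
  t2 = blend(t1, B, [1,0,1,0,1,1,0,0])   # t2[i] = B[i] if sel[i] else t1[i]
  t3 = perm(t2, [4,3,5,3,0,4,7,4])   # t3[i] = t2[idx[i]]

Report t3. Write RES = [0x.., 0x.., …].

RES = [0xa9, 0x99, 0x98, 0x99, 0xf7, 0xa9, 0xa0, 0xa9]

t0 = [0xa0, 0xf7, 0xbc, 0x0a, 0x99, 0x7c, 0x48, 0xec]
t1 = [0xec, 0x48, 0x7c, 0x99, 0x0a, 0xbc, 0xf7, 0xa0]
t2 = [0xf7, 0x48, 0x7c, 0x99, 0xa9, 0x98, 0xf7, 0xa0]
t3 = [0xa9, 0x99, 0x98, 0x99, 0xf7, 0xa9, 0xa0, 0xa9]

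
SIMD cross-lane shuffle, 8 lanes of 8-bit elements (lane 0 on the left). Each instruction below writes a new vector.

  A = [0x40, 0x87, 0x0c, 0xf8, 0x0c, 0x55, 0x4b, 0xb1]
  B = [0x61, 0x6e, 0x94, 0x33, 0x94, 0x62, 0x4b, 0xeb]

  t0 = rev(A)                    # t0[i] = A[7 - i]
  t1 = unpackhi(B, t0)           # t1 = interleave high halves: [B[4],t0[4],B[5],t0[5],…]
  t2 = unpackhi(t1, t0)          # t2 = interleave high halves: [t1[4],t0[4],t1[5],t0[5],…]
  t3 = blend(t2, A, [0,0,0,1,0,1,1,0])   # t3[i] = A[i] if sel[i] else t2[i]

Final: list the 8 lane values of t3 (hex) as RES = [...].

RES = [0x4b, 0xf8, 0x87, 0xf8, 0xeb, 0x55, 0x4b, 0x40]

  t0: b1 4b 55 0c f8 0c 87 40
  t1: 94 f8 62 0c 4b 87 eb 40
  t2: 4b f8 87 0c eb 87 40 40
  t3: 4b f8 87 f8 eb 55 4b 40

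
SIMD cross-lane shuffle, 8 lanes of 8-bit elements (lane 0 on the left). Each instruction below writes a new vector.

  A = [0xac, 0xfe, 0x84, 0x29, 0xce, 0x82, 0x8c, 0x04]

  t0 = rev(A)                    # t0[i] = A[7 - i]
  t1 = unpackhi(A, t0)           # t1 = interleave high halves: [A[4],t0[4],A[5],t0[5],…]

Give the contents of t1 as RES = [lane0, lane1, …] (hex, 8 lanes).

  t0: 04 8c 82 ce 29 84 fe ac
  t1: ce 29 82 84 8c fe 04 ac

RES = [0xce, 0x29, 0x82, 0x84, 0x8c, 0xfe, 0x04, 0xac]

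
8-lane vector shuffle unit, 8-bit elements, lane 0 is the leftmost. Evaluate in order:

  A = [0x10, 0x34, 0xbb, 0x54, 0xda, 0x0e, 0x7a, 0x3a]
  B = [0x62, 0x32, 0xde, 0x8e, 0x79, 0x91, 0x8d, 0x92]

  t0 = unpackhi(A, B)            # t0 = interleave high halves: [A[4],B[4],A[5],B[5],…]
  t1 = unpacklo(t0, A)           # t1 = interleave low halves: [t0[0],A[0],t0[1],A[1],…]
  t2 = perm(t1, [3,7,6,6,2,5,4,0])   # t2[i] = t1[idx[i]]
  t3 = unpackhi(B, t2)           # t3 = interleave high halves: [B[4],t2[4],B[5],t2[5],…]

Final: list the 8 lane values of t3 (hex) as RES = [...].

→ t0 |da|79|0e|91|7a|8d|3a|92|
→ t1 |da|10|79|34|0e|bb|91|54|
→ t2 |34|54|91|91|79|bb|0e|da|
→ t3 |79|79|91|bb|8d|0e|92|da|

RES = [0x79, 0x79, 0x91, 0xbb, 0x8d, 0x0e, 0x92, 0xda]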